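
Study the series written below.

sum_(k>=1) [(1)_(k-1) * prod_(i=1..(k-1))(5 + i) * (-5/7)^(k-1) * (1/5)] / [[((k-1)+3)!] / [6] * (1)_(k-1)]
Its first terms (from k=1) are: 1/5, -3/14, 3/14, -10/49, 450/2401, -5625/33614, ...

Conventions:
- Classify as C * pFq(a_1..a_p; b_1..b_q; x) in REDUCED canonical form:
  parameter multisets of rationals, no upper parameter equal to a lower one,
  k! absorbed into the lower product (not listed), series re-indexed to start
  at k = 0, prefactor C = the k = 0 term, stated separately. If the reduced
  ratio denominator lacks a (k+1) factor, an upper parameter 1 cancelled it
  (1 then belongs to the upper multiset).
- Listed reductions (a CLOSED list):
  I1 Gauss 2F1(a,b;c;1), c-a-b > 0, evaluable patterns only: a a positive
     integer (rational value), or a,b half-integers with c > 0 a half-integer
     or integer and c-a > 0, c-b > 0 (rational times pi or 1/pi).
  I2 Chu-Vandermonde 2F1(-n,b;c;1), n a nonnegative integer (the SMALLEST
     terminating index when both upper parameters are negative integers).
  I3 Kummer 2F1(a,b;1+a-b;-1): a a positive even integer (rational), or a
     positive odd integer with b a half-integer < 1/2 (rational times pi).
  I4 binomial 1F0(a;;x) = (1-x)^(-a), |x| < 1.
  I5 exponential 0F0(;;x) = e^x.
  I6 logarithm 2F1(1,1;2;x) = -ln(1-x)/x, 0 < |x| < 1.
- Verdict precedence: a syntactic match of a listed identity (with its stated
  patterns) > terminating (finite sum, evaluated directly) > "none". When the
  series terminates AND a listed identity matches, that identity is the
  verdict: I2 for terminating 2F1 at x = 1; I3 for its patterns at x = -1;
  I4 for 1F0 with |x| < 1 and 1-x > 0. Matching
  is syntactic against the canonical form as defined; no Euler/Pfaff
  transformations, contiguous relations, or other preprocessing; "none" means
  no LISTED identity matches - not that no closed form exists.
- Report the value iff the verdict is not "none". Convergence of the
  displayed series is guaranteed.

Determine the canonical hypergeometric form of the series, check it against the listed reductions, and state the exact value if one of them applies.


Prefactor 1/5, argument -5/7: 2F1 with upper {1, 6} over lower {4}. Verdict: none. Every listed pattern misses the 2F1 form at -5/7, upper {1, 6}.

Key observation: t_0 being 1/5, (1)_k (C = 1/5, x = -5/7) is k! itself.
Consecutive-term ratio: r(k) = (-5/7) * (k+1) (k+6) / [(k+4) (k+1)] - rational in k, leading ratio (-5/7); with t_0 = 1/5, classification follows.


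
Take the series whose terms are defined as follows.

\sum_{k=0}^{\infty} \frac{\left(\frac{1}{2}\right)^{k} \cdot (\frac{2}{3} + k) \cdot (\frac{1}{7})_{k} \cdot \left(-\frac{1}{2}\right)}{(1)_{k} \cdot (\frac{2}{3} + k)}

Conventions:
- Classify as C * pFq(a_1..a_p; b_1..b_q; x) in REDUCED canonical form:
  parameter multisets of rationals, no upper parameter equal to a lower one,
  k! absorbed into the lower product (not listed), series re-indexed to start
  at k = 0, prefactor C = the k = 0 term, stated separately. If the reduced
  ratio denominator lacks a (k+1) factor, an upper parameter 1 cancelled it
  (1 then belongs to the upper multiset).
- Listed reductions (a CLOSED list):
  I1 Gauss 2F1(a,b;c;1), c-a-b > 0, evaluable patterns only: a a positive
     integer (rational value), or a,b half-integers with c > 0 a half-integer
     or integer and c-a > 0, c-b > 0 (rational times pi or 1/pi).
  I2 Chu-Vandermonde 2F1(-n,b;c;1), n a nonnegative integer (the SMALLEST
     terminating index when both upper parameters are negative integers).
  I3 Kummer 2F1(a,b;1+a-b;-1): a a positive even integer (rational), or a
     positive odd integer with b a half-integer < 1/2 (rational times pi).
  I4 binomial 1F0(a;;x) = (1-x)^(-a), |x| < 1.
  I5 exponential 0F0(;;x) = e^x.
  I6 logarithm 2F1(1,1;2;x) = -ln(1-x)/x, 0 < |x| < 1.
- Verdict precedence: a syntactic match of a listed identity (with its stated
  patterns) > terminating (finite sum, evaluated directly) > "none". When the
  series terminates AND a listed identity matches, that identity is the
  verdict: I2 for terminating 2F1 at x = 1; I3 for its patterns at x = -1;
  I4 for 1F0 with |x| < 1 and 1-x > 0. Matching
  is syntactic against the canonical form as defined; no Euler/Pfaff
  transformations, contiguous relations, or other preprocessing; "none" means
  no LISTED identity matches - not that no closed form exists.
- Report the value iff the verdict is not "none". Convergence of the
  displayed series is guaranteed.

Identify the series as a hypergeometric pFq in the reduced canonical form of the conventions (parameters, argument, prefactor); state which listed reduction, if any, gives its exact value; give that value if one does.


Structural cue: t_0 being -\frac{1}{2}, (1)_k (C = -1/2, x = 1/2) is k! itself.
Ratio: r(k) = \frac{1}{2} * (k+\frac{1}{7}) / [(k+1)] - rational in k, leading ratio \frac{1}{2}; with t_0 = -\frac{1}{2}, classification follows.

The series (x = \frac{1}{2}) is 1F0: upper {\frac{1}{7}}, lower {-}, prefactor -\frac{1}{2}. Verdict: the I4 binomial reduction fires (the 1F0 binomial series: exponent -1/7, x = \frac{1}{2}). Hence: \left(-\frac{1}{2}\right) \cdot \left(\frac{1}{2}\right)^{-\frac{1}{7}}.


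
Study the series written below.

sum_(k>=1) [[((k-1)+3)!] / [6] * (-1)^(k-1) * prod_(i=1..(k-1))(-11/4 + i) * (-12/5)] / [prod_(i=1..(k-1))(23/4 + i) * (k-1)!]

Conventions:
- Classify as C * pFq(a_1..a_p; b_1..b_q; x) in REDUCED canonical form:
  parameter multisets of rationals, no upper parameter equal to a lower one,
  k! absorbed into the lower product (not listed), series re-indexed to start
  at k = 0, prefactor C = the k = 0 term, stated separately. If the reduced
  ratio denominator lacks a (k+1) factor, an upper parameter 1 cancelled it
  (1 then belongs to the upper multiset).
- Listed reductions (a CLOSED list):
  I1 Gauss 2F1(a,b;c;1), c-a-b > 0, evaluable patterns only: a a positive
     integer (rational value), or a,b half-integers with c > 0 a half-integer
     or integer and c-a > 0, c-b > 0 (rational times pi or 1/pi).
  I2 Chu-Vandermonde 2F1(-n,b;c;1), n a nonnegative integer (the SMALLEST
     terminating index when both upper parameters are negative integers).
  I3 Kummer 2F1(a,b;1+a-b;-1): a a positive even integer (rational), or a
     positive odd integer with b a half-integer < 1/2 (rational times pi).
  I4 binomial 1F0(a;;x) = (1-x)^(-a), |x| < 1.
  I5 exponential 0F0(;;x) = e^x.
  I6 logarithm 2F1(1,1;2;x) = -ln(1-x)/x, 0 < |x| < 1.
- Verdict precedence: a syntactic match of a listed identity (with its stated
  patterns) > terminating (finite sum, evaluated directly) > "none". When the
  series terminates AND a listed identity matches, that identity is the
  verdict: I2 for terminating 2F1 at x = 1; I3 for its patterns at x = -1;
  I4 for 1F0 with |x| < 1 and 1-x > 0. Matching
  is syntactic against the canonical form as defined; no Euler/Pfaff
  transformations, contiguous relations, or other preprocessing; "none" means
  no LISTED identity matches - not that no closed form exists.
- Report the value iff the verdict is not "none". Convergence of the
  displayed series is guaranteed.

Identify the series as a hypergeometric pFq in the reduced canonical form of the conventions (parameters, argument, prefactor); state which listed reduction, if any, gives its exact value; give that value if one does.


At argument -1: a 2F1 with upper {-7/4, 4}, lower {27/4}, scaled by C = -12/5. Verdict: Kummer's theorem (I3) applies (x = -1; c = 27/4 equals 1+a-b for upper {-7/4, 4}: listed pattern). Value: -437/80.

Key observation: with t_0 = -12/5, the lower running product (C = -12/5, x = -1) is a rising factorial.
Term ratio: r(k) = (-1) * (k-7/4) (k+4) / [(k+27/4) (k+1)] ; factor over Q: parameters, x = (-1), and C = -12/5.


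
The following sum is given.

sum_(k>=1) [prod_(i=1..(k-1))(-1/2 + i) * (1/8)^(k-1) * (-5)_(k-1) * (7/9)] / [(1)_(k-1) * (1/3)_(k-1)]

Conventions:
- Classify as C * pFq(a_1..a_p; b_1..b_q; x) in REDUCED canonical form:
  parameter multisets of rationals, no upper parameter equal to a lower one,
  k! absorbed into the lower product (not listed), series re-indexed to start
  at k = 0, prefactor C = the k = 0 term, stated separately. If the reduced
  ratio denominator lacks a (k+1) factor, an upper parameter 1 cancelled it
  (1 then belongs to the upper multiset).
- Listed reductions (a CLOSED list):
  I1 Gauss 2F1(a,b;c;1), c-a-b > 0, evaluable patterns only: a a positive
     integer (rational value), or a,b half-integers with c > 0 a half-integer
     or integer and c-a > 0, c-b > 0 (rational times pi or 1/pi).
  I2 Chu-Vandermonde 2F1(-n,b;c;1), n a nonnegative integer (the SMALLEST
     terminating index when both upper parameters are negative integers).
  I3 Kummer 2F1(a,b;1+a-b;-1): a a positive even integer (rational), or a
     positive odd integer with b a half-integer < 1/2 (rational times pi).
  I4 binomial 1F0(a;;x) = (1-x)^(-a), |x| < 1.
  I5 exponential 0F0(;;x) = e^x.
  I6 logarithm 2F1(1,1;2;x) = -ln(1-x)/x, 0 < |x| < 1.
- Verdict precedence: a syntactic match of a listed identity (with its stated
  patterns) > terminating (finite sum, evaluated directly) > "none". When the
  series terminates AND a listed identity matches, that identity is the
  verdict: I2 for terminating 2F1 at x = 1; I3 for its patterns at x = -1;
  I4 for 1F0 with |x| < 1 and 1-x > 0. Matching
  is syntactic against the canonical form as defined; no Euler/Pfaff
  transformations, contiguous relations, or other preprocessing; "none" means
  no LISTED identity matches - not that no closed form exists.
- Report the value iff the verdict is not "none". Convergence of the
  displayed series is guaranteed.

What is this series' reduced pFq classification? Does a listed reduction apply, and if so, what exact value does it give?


The tell: t_0 = 7/9 here, and the running product (C = 7/9, x = 1/8) telescopes to a rising factorial.
Ratio: r(k) = (1/8) * (k-5) (k+1/2) / [(k+1/3) (k+1)] ; factor over Q: parameters, x = (1/8), and C = 7/9.

With C = 7/9: the canonical form is 2F1(-5, 1/2; 1/3; 1/8). Verdict: terminating. With -5 upstairs the series is a 6-term polynomial sum; evaluated term by term. Exact value: 223753961/981467136.


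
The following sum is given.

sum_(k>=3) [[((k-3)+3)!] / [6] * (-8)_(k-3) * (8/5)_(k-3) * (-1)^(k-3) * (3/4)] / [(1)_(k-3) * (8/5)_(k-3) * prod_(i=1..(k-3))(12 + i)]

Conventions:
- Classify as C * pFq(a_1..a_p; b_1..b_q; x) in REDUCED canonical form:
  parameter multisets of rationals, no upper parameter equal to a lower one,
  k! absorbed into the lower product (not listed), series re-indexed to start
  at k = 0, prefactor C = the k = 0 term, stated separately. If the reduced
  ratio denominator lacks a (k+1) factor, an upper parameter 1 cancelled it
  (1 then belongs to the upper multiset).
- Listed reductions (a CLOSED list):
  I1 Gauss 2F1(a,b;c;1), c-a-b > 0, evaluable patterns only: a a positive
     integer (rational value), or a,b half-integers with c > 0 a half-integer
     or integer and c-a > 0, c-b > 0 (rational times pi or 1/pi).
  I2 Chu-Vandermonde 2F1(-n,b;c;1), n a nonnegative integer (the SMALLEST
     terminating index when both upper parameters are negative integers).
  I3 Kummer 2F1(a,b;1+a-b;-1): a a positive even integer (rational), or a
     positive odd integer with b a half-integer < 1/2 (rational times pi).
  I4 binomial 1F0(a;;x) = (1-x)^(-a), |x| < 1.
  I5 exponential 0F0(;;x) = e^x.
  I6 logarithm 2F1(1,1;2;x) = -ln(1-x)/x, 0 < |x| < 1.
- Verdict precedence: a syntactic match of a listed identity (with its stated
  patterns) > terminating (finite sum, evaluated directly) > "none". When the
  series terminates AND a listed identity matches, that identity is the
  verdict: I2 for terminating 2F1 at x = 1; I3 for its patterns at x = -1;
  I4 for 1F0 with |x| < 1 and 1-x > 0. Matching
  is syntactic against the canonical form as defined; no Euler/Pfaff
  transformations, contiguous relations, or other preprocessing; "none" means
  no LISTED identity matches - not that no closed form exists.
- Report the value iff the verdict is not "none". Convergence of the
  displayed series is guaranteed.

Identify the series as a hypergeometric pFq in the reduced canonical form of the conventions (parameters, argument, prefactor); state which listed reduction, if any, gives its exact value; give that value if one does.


The series (x = -1) is 2F1: upper {-8, 4}, lower {13}, prefactor 3/4. Verdict at x = -1: the Kummer evaluation I3 matches (x = -1; c = 13 equals 1+a-b for upper {-8, 4}: listed pattern). Value: 33/4.

Structural cue: from the first term 3/4: the lower running product (C = 3/4) is a rising factorial.
Adjacent-term ratio: r(k) = (-1) * (k-8) (k+4) / [(k+13) (k+1)] - poly over poly, x = (-1) from leading terms; C = 3/4 at k = 0.


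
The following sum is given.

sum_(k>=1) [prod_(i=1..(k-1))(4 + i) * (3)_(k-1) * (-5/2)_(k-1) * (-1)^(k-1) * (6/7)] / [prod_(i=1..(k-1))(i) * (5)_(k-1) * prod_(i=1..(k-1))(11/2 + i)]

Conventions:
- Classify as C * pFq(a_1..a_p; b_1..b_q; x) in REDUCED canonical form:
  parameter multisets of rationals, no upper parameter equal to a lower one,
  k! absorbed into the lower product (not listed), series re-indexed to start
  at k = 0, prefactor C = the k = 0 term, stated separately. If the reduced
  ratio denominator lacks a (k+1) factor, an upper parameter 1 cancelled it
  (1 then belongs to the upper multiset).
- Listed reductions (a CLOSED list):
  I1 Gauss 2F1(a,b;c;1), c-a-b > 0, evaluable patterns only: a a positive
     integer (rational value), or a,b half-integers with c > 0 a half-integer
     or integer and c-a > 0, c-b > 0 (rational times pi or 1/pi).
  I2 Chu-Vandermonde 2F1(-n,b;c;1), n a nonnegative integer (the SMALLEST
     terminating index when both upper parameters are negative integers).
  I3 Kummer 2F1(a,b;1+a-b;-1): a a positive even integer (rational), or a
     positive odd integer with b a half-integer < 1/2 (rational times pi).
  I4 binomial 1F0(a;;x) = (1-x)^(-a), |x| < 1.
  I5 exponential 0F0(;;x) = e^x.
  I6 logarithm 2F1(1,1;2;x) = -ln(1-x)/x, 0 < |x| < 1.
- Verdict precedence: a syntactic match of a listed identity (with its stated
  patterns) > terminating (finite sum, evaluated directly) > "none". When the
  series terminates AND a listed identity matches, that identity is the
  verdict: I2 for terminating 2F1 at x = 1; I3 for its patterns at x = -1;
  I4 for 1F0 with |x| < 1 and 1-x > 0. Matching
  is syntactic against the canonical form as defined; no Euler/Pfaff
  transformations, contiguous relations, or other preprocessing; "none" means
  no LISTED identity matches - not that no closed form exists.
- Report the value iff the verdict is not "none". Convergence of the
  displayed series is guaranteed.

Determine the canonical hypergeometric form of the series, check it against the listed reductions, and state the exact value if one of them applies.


Classification (C = 6/7): 2F1 with upper {-5/2, 3}, lower {13/2}, argument x = -1. Verdict (x = -1): Kummer (I3) applies (x = -1; c = 13/2 equals 1+a-b for upper {-5/2, 3}: listed pattern). Exact value: (1485/2048) * pi.

Structural cue: t_0 = 6/7 here, and the parameter 5 appears in both the upper and lower lists and cancels.
Ratio: r(k) = (-1) * (k-5/2) (k+3) / [(k+13/2) (k+1)] - rational in k. x = (-1); t_0 = 6/7; negate the roots.


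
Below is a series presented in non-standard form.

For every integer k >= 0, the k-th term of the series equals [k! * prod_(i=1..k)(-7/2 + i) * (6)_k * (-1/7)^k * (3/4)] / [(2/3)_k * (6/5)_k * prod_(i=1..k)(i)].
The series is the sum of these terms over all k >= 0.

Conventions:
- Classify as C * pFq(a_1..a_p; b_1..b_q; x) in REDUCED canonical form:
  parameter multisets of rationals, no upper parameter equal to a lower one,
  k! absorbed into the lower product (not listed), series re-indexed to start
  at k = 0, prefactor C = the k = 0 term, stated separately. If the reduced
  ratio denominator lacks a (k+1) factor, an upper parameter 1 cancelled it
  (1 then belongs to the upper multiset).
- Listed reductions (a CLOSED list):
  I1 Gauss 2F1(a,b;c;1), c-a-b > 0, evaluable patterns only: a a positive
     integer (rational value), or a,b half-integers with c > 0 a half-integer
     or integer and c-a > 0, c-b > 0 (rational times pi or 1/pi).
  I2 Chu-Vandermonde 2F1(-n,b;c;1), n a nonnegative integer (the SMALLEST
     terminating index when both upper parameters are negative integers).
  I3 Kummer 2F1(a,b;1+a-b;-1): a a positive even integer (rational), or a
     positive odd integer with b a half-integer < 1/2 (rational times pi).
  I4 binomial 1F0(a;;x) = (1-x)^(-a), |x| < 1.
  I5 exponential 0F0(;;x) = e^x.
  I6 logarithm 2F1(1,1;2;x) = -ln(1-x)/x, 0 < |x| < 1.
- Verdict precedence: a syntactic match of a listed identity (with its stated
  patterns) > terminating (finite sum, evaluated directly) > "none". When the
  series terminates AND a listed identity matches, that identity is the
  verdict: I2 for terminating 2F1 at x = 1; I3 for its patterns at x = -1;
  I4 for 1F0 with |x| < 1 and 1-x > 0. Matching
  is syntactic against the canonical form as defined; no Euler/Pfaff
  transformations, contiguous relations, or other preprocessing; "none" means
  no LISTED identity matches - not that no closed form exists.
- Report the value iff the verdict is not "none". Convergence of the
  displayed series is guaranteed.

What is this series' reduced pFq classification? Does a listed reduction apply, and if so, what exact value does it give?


At argument -1/7: a 3F2 with upper {-5/2, 1, 6}, lower {2/3, 6/5}, scaled by C = 3/4. Verdict: none. No listed pattern accepts 3F2(-5/2, 1, 6; 2/3, 6/5; -1/7).

Key observation: with t_0 = 3/4, the factorial ratio (C = 3/4) (k+a-1)!/(a-1)! is a rising factorial (a)_k.
Consecutive-term ratio: r(k) = (-1/7) * (k-5/2) (k+1) (k+6) / [(k+2/3) (k+6/5) (k+1)] - rational in k. x = (-1/7); t_0 = 3/4; negate the roots.


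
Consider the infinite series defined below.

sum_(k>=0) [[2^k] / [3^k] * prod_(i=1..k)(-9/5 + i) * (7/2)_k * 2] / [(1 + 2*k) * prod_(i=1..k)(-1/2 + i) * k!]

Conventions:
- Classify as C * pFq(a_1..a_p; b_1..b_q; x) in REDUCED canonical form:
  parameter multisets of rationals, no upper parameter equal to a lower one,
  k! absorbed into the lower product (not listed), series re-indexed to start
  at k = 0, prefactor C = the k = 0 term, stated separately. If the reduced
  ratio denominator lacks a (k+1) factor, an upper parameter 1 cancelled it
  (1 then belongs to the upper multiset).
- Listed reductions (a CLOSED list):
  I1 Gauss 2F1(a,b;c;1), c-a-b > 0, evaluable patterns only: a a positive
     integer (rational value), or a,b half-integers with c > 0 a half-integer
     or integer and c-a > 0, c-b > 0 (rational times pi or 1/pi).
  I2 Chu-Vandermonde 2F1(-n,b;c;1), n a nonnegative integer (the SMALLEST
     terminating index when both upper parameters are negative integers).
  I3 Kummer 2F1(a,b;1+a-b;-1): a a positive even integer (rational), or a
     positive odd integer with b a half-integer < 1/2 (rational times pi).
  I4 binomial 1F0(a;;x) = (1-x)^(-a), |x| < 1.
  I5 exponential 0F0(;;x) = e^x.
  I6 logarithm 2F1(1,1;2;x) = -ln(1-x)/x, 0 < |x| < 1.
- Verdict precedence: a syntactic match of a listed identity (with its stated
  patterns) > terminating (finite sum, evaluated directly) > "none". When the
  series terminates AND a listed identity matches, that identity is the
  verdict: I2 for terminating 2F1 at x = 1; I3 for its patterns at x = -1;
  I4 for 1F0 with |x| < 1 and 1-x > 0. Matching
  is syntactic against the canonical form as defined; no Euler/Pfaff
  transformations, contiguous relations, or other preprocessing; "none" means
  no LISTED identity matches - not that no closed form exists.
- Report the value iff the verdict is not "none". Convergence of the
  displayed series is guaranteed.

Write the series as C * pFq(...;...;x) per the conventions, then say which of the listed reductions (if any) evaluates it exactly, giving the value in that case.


Prefactor 2, argument 2/3: 2F1 with upper {-4/5, 7/2} over lower {3/2}. Verdict: none - at argument 2/3 the multisets {-4/5, 7/2} ; {3/2} match no listed identity.

First insight: with t_0 = 2, the lower (2k+1) factor (prefactor 2) shifts a half-integer Pochhammer.
Step ratio: r(k) = (2/3) * (k-4/5) (k+7/2) / [(k+3/2) (k+1)] ; factor over Q: parameters, x = (2/3), and C = 2.


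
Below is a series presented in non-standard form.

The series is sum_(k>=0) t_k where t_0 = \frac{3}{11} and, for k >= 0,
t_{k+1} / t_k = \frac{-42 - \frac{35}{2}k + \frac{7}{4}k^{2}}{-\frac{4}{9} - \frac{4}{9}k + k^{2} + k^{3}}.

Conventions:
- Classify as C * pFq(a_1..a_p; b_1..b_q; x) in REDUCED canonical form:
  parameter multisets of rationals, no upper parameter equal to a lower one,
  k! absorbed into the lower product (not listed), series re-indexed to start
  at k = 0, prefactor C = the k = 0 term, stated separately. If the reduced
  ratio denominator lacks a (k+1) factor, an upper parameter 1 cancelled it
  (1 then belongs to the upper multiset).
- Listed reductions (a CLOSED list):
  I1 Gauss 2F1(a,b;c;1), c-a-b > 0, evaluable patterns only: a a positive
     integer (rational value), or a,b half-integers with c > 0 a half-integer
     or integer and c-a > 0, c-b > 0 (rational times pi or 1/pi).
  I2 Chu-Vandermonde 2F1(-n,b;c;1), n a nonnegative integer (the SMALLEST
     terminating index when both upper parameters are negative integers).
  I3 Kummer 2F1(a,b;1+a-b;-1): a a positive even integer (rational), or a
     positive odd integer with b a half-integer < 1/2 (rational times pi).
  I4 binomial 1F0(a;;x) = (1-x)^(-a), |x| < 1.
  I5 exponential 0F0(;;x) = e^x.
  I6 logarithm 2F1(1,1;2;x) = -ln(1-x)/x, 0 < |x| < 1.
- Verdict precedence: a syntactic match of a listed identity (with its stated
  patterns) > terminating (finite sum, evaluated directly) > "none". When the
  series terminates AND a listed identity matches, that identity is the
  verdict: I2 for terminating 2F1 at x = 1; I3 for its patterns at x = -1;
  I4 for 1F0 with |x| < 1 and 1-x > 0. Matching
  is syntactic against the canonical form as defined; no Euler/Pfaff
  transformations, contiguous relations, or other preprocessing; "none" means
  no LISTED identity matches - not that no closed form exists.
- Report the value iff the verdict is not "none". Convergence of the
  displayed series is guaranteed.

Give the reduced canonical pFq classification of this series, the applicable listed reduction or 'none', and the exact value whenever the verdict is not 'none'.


Classification (C = \frac{3}{11}): 2F2 with upper {-12, 2}, lower {-\frac{2}{3}, \frac{2}{3}}, argument x = \frac{7}{4}. Verdict: terminating - the sum ends at index 12 because -12 is a negative integer; exact evaluation follows. Hence: -\frac{2327195600703741422775182739}{23462915557117248143360000}.

Key step: from the first term \frac{3}{11}: factor the ratio over Q (prefactor 3/11): negated roots = parameters.
Consecutive-term ratio: r(k) = \frac{7}{4} * (k-12) (k+2) / [(k-\frac{2}{3}) (k+\frac{2}{3}) (k+1)] - rational in k. x = \frac{7}{4}; t_0 = \frac{3}{11}; negate the roots.


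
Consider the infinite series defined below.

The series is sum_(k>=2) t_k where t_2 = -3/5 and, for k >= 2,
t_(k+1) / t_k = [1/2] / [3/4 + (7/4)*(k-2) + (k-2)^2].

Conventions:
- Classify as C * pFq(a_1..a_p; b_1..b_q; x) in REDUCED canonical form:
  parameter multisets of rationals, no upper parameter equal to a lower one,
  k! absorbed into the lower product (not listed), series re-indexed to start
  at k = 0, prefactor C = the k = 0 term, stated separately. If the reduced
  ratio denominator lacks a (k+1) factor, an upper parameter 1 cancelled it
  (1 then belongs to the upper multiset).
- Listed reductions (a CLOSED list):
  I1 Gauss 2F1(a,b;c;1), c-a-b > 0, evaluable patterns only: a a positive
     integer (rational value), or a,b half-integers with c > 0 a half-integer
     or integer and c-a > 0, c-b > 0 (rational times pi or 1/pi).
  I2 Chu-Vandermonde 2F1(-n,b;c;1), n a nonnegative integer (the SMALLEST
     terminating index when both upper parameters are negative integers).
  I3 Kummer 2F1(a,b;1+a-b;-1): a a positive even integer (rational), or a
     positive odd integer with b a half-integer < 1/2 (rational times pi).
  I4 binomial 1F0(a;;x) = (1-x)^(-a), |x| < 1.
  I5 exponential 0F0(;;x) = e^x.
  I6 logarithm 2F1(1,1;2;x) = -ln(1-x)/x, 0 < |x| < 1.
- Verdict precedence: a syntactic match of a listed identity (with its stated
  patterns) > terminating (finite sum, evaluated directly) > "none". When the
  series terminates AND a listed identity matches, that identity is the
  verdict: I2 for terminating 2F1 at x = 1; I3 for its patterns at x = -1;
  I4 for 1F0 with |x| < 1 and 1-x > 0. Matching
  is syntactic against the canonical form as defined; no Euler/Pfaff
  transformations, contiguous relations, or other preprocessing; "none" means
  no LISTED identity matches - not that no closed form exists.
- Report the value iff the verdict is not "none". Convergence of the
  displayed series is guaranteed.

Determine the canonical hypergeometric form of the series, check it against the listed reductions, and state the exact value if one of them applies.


Key observation: from the first term -3/5: factor the ratio over Q (C = -3/5, x = 1/2): negated roots = parameters.
Ratio: r(k) = (1/2) * 1 / [(k+3/4) (k+1)] ; factor over Q: parameters, x = (1/2), and C = -3/5.

This is -3/5 * 0F1(-; 3/4; 1/2) in reduced canonical form. Verdict: none. Every listed pattern misses the 0F1 form at 1/2, upper {-}.


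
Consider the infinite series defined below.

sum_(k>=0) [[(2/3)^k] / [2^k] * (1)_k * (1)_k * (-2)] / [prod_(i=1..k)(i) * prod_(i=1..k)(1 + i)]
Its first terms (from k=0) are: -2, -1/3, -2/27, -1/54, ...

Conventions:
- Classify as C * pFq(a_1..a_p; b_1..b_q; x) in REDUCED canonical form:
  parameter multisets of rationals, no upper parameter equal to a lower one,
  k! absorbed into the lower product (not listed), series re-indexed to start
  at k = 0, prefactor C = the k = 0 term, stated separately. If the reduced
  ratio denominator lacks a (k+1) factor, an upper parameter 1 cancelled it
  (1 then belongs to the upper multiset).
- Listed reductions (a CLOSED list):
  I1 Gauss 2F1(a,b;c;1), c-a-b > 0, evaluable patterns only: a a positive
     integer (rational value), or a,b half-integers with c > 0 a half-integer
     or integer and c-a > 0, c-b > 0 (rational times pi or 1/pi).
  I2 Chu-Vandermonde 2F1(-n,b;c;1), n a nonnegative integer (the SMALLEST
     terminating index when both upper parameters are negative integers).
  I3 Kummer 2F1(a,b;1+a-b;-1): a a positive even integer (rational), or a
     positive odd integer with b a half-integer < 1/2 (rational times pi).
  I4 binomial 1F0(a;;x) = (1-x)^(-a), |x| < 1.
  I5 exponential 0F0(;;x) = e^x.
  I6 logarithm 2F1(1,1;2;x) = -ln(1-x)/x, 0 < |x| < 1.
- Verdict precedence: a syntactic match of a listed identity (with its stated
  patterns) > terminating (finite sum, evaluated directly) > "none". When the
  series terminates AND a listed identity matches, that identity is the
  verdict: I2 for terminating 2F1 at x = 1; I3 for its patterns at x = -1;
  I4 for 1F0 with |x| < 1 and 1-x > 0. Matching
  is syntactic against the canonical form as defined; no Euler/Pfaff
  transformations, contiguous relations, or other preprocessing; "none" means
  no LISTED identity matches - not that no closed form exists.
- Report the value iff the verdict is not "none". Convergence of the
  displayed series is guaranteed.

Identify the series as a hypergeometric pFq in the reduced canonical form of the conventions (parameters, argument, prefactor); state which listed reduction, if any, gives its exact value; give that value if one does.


With C = -2: the canonical form is 2F1(1, 1; 2; 1/3). Verdict: the I6 logarithm reduction matches (the logarithm: parameters (1,1;2), x = 1/3). Hence: 6 * ln(2/3).

Key step: t_0 = -2 here, and the lower running product (C = -2, x = 1/3) is a rising factorial.
Step ratio: r(k) = (1/3) * (k+1) (k+1) / [(k+2) (k+1)] ; factor over Q: parameters, x = (1/3), and C = -2.


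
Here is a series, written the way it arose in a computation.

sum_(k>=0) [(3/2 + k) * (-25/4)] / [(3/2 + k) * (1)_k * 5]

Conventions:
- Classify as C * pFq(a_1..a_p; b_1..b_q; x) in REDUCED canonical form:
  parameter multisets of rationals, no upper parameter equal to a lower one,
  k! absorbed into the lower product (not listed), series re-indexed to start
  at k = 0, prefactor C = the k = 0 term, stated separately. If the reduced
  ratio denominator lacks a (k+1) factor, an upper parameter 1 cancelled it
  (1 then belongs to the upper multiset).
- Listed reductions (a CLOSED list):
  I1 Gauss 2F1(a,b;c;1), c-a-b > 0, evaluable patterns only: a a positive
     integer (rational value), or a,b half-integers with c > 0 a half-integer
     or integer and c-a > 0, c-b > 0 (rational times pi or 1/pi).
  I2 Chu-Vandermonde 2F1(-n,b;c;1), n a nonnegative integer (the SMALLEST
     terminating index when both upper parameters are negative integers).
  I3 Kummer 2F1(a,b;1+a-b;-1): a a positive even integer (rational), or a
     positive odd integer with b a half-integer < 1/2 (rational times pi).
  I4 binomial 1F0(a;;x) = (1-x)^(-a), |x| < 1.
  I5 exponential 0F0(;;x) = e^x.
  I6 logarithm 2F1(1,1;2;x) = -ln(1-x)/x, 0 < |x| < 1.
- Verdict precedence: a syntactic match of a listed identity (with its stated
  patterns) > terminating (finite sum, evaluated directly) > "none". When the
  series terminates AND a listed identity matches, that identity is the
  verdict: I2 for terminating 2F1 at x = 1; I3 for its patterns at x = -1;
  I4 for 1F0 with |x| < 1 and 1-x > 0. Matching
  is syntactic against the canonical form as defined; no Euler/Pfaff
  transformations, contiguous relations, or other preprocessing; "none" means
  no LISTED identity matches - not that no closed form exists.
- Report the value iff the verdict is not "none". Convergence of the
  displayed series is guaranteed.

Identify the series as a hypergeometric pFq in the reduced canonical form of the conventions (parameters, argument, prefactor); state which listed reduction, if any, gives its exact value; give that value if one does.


Prefactor -5/4, argument 1: 0F0 with upper {-} over lower {-}. Verdict: exponential (I5) matches (the 0F0 exponential series at x = 1). Hence: (-5/4) * e^(1).

First insight: t_0 = -5/4 here, and (1)_k (C = -5/4, x = 1) is k! itself.
Step ratio: r(k) = 1 * 1 / [(k+1)] - rational in k. x = 1; t_0 = -5/4; negate the roots.


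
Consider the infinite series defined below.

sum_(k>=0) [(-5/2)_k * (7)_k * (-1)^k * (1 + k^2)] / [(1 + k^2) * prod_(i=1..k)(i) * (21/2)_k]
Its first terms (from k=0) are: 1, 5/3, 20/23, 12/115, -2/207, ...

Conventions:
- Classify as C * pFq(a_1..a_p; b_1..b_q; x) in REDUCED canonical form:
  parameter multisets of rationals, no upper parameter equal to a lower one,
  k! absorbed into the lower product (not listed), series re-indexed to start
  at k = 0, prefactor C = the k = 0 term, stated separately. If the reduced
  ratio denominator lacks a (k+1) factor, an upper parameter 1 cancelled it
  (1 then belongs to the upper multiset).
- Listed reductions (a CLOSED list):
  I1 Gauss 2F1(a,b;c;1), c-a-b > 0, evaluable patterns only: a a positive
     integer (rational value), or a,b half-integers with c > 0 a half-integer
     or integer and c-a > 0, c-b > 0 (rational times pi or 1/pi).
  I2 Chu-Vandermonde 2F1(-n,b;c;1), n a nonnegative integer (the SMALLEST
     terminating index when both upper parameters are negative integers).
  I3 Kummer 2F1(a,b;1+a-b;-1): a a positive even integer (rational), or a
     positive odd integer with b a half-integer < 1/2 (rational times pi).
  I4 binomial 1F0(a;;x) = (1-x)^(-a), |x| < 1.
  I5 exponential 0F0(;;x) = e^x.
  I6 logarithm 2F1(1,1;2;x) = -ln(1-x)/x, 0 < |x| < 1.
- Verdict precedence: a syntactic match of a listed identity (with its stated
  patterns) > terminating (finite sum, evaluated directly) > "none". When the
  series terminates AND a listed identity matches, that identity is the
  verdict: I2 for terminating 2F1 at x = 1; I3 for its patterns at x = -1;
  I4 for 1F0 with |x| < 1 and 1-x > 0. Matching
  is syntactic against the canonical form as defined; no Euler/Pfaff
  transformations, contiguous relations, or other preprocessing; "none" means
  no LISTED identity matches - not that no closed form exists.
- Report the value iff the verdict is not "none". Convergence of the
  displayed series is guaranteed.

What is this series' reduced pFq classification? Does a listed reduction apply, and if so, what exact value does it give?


Reduced: x = -1, 2F1, upper = {-5/2, 7}, lower = {21/2}, C = 1. Verdict at x = -1: Kummer's theorem (I3) matches (x = -1; c = 21/2 equals 1+a-b for upper {-5/2, 7}: listed pattern). Its exact value is (4849845/4194304) * pi.

The tell: from the first term 1: the product of the first k integers (C = 1, x = -1) is k!.
Consecutive-term ratio: r(k) = (-1) * (k-5/2) (k+7) / [(k+21/2) (k+1)] ; factor over Q: parameters, x = (-1), and C = 1.


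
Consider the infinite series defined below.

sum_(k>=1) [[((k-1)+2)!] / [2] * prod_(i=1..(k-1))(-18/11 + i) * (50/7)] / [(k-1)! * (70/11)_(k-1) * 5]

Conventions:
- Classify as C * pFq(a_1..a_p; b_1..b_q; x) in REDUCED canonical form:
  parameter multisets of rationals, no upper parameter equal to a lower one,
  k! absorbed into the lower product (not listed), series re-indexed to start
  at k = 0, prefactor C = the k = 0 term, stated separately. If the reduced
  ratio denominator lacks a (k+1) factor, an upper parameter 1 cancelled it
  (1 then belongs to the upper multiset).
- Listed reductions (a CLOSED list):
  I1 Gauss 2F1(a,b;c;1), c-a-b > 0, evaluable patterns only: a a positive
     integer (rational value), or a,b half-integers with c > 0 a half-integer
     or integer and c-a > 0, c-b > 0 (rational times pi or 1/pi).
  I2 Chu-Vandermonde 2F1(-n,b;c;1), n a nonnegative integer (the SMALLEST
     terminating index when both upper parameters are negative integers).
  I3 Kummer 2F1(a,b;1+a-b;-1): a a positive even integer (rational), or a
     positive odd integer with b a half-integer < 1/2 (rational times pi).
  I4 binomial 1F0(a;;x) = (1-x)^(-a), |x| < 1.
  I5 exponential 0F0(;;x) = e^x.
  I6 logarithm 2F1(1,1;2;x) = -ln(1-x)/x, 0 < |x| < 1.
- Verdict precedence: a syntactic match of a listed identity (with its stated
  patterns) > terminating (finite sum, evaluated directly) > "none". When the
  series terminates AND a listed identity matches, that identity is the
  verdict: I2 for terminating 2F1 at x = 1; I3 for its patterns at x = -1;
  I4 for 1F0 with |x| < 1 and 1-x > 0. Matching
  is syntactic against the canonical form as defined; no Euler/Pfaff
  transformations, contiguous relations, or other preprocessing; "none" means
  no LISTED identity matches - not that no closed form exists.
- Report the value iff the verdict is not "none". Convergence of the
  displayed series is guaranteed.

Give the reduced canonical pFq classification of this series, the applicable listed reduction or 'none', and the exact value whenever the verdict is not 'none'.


The tell: t_0 being 10/7, the constant factors (prefactor 10/7) combine into one prefactor.
Step ratio: r(k) = 1 * (k-7/11) (k+3) / [(k+70/11) (k+1)] - rational; roots negated = parameters, x = 1, C = 10/7.

This is 10/7 * 2F1(-7/11, 3; 70/11; 1) in reduced canonical form. Verdict: this is Gauss (I1, integer-parameter pattern) (x = 1: the Gamma ratio telescopes since c-a-b = 4 > 0 and a = 3 in Z>0). Its exact value is 8732/9317.


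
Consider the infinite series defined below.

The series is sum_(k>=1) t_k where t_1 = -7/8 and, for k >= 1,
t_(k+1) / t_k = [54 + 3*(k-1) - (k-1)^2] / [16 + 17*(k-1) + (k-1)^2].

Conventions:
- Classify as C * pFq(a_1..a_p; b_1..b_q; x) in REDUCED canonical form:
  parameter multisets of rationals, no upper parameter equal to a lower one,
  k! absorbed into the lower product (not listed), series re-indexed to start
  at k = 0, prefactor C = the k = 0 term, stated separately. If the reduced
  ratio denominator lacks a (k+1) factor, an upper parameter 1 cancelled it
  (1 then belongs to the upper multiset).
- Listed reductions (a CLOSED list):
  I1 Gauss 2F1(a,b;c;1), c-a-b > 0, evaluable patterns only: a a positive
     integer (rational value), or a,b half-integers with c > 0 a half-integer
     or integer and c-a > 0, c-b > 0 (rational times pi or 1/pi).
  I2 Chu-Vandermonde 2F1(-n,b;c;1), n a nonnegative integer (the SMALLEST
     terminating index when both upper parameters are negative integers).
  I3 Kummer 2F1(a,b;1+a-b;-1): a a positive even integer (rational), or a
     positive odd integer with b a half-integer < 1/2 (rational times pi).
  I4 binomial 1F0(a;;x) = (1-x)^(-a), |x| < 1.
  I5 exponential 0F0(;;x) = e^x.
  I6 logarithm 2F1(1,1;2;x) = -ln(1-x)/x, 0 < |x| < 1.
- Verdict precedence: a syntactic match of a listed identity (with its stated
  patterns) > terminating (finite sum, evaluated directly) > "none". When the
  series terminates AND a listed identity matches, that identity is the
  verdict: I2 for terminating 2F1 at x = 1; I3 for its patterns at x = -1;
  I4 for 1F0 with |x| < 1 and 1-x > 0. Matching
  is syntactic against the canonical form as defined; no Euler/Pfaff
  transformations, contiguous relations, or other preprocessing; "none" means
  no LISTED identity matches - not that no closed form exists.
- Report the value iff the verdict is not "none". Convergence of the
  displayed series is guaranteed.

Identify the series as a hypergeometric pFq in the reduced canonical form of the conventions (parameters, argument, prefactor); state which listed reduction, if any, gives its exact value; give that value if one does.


This is -7/8 * 2F1(-9, 6; 16; -1) in reduced canonical form. Verdict (x = -1): the Kummer evaluation I3 applies (x = -1; c = 16 equals 1+a-b for upper {-9, 6}: listed pattern). Exact value: -637/32.

Key observation: t_0 being -7/8, the expanded ratio factors over Q; C = -7/8, x = -1, roots give parameters.
Adjacent-term ratio: r(k) = (-1) * (k-9) (k+6) / [(k+16) (k+1)] - poly over poly, x = (-1) from leading terms; C = -7/8 at k = 0.


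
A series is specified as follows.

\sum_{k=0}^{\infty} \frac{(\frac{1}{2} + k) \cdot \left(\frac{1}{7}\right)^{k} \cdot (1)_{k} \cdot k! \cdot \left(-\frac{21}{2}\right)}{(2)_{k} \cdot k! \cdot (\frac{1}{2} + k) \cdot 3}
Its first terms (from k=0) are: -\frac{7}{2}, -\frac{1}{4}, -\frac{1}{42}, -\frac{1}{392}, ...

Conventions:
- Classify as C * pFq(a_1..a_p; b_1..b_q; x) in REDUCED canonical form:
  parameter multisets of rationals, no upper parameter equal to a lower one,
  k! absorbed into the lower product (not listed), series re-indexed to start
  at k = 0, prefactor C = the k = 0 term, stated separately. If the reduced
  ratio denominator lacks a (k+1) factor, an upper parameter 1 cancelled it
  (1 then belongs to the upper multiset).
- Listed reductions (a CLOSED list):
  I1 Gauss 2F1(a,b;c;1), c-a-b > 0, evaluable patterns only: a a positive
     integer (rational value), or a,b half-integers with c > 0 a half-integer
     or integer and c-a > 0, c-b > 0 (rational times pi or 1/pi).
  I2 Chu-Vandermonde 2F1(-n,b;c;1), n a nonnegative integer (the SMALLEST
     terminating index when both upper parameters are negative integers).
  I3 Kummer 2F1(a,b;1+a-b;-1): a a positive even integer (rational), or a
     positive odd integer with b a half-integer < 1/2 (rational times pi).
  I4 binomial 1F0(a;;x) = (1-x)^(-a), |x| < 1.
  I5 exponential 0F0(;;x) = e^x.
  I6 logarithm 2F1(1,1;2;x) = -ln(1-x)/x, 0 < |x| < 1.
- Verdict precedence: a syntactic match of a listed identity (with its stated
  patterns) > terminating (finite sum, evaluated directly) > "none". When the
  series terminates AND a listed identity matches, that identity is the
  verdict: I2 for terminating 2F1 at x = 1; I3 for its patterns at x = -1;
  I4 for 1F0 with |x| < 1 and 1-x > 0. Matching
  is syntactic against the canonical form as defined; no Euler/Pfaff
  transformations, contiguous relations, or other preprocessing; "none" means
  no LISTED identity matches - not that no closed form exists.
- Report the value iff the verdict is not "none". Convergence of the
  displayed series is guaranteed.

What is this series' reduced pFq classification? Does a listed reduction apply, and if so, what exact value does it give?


Canonical form: C = -\frac{7}{2} times 2F1 with upper {1, 1}, lower {2}, x = \frac{1}{7}. Verdict at x = \frac{1}{7}: the logarithmic series (I6) matches (the logarithm: parameters (1,1;2), x = \frac{1}{7}). Sum: \frac{49}{2} \cdot \ln\left(\frac{6}{7}\right).

Structural cue: t_0 = -\frac{7}{2} here, and the factor k + 1/2 cancels (top and bottom), leaving C = -7/2, x = 1/7.
Ratio: r(k) = \frac{1}{7} * (k+1) (k+1) / [(k+2) (k+1)] - rational in k. x = \frac{1}{7}; t_0 = -\frac{7}{2}; negate the roots.
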